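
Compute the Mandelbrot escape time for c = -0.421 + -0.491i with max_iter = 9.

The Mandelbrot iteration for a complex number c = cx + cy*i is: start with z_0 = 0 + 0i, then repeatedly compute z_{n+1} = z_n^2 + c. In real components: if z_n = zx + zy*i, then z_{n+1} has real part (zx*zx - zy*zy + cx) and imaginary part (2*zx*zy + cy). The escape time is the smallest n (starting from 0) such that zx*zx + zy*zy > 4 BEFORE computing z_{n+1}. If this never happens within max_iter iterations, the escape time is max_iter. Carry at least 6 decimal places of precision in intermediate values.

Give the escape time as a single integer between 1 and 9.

z_0 = 0 + 0i, c = -0.4210 + -0.4910i
Iter 1: z = -0.4210 + -0.4910i, |z|^2 = 0.4183
Iter 2: z = -0.4848 + -0.0776i, |z|^2 = 0.2411
Iter 3: z = -0.1919 + -0.4158i, |z|^2 = 0.2097
Iter 4: z = -0.5570 + -0.3314i, |z|^2 = 0.4201
Iter 5: z = -0.2205 + -0.1218i, |z|^2 = 0.0635
Iter 6: z = -0.3872 + -0.4373i, |z|^2 = 0.3411
Iter 7: z = -0.4623 + -0.1524i, |z|^2 = 0.2369
Iter 8: z = -0.2305 + -0.3501i, |z|^2 = 0.1757

Answer: 9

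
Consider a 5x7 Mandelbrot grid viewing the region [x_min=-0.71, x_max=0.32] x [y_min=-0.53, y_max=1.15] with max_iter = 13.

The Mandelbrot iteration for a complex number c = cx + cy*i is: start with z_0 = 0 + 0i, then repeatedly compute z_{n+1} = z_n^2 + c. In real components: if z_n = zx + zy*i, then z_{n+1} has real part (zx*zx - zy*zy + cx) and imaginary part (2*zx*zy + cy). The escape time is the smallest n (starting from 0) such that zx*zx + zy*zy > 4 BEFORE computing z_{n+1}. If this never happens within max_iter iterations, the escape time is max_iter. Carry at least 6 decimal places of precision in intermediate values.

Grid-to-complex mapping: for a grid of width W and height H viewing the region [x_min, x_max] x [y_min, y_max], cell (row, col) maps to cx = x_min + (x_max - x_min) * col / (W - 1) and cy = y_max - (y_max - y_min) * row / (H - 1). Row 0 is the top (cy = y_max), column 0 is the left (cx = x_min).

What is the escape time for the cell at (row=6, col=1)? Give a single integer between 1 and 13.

z_0 = 0 + 0i, c = -0.4525 + -0.5300i
Iter 1: z = -0.4525 + -0.5300i, |z|^2 = 0.4857
Iter 2: z = -0.5286 + -0.0504i, |z|^2 = 0.2820
Iter 3: z = -0.1756 + -0.4768i, |z|^2 = 0.2581
Iter 4: z = -0.6490 + -0.3626i, |z|^2 = 0.5526
Iter 5: z = -0.1628 + -0.0594i, |z|^2 = 0.0300
Iter 6: z = -0.4295 + -0.5107i, |z|^2 = 0.4453
Iter 7: z = -0.5288 + -0.0913i, |z|^2 = 0.2880
Iter 8: z = -0.1812 + -0.4334i, |z|^2 = 0.2207
Iter 9: z = -0.6075 + -0.3729i, |z|^2 = 0.5081
Iter 10: z = -0.2225 + -0.0769i, |z|^2 = 0.0554
Iter 11: z = -0.4089 + -0.4958i, |z|^2 = 0.4130
Iter 12: z = -0.5311 + -0.1245i, |z|^2 = 0.2976

Answer: 13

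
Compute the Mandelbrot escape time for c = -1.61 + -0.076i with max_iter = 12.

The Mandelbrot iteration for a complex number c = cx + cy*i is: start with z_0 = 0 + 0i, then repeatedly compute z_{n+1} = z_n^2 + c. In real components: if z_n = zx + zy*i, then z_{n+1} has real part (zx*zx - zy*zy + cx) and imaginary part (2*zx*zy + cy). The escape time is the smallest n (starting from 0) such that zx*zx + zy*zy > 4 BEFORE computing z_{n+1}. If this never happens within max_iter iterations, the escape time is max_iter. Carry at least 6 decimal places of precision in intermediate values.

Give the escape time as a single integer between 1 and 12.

z_0 = 0 + 0i, c = -1.6100 + -0.0760i
Iter 1: z = -1.6100 + -0.0760i, |z|^2 = 2.5979
Iter 2: z = 0.9763 + 0.1687i, |z|^2 = 0.9817
Iter 3: z = -0.6853 + 0.2535i, |z|^2 = 0.5338
Iter 4: z = -1.2047 + -0.4234i, |z|^2 = 1.6304
Iter 5: z = -0.3380 + 0.9440i, |z|^2 = 1.0054
Iter 6: z = -2.3869 + -0.7142i, |z|^2 = 6.2073
Escaped at iteration 6

Answer: 6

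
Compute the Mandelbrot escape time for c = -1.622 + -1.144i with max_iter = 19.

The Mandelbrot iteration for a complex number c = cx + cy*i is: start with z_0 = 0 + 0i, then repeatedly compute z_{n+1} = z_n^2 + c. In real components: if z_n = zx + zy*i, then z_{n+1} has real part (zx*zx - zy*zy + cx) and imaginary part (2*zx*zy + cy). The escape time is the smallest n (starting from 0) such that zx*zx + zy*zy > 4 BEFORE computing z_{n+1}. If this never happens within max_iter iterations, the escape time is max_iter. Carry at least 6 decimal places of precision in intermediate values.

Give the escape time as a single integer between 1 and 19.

z_0 = 0 + 0i, c = -1.6220 + -1.1440i
Iter 1: z = -1.6220 + -1.1440i, |z|^2 = 3.9396
Iter 2: z = -0.2999 + 2.5671i, |z|^2 = 6.6801
Escaped at iteration 2

Answer: 2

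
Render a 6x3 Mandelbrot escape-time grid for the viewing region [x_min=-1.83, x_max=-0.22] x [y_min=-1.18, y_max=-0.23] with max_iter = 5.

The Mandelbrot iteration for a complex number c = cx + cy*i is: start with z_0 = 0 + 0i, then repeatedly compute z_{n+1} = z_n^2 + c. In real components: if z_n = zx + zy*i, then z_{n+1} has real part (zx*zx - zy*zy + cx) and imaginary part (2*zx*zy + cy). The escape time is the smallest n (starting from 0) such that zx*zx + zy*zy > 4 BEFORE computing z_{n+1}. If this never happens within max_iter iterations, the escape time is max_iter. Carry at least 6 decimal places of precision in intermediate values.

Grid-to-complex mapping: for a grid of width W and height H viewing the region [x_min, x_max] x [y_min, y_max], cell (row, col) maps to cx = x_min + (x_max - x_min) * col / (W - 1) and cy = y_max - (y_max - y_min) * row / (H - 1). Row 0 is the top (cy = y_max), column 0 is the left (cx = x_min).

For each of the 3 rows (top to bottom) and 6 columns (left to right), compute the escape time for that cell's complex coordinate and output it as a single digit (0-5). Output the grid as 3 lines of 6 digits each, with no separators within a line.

(row=0, col=0): c = -1.8300 + -0.2300i → escape time 4
(row=0, col=1): c = -1.5080 + -0.2300i → escape time 5
(row=0, col=2): c = -1.1860 + -0.2300i → escape time 5
(row=0, col=3): c = -0.8640 + -0.2300i → escape time 5
(row=0, col=4): c = -0.5420 + -0.2300i → escape time 5
(row=0, col=5): c = -0.2200 + -0.2300i → escape time 5
(row=1, col=0): c = -1.8300 + -0.7050i → escape time 2
(row=1, col=1): c = -1.5080 + -0.7050i → escape time 3
(row=1, col=2): c = -1.1860 + -0.7050i → escape time 3
(row=1, col=3): c = -0.8640 + -0.7050i → escape time 4
(row=1, col=4): c = -0.5420 + -0.7050i → escape time 5
(row=1, col=5): c = -0.2200 + -0.7050i → escape time 5
(row=2, col=0): c = -1.8300 + -1.1800i → escape time 1
(row=2, col=1): c = -1.5080 + -1.1800i → escape time 2
(row=2, col=2): c = -1.1860 + -1.1800i → escape time 3
(row=2, col=3): c = -0.8640 + -1.1800i → escape time 3
(row=2, col=4): c = -0.5420 + -1.1800i → escape time 3
(row=2, col=5): c = -0.2200 + -1.1800i → escape time 4

Answer: 455555
233455
123334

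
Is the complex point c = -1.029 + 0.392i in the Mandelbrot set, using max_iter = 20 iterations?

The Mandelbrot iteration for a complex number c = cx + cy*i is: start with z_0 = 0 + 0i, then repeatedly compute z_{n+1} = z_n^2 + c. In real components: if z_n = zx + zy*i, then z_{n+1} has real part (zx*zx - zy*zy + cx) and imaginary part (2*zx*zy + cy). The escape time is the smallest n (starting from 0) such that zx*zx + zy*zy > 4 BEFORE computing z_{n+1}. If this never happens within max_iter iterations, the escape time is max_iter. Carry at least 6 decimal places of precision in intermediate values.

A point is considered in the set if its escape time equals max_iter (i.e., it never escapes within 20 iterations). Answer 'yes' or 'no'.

Answer: no

Derivation:
z_0 = 0 + 0i, c = -1.0290 + 0.3920i
Iter 1: z = -1.0290 + 0.3920i, |z|^2 = 1.2125
Iter 2: z = -0.1238 + -0.4147i, |z|^2 = 0.1873
Iter 3: z = -1.1857 + 0.4947i, |z|^2 = 1.6506
Iter 4: z = 0.1321 + -0.7811i, |z|^2 = 0.6276
Iter 5: z = -1.6217 + 0.1856i, |z|^2 = 2.6644
Iter 6: z = 1.5665 + -0.2101i, |z|^2 = 2.4980
Iter 7: z = 1.3807 + -0.2663i, |z|^2 = 1.9772
Iter 8: z = 0.8063 + -0.3434i, |z|^2 = 0.7681
Iter 9: z = -0.4968 + -0.1619i, |z|^2 = 0.2730
Iter 10: z = -0.8084 + 0.5528i, |z|^2 = 0.9591
Iter 11: z = -0.6811 + -0.5018i, |z|^2 = 0.7157
Iter 12: z = -0.8169 + 1.0755i, |z|^2 = 1.8241
Iter 13: z = -1.5185 + -1.3652i, |z|^2 = 4.1696
Escaped at iteration 13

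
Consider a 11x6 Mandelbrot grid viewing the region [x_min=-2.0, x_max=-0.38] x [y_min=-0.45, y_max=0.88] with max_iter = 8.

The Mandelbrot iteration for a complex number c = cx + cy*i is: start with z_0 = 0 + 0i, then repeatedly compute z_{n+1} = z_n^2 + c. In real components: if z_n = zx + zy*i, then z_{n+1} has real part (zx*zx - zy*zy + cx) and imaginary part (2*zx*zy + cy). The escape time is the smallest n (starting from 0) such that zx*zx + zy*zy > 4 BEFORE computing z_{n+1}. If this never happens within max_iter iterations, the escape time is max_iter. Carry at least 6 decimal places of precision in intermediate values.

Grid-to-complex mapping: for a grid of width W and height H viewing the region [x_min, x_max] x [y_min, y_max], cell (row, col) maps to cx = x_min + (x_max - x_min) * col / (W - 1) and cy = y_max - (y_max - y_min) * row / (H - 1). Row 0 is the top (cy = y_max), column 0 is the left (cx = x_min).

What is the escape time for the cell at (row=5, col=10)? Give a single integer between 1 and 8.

Answer: 8

Derivation:
z_0 = 0 + 0i, c = -0.3800 + -0.4500i
Iter 1: z = -0.3800 + -0.4500i, |z|^2 = 0.3469
Iter 2: z = -0.4381 + -0.1080i, |z|^2 = 0.2036
Iter 3: z = -0.1997 + -0.3554i, |z|^2 = 0.1662
Iter 4: z = -0.4664 + -0.3080i, |z|^2 = 0.3124
Iter 5: z = -0.2574 + -0.1627i, |z|^2 = 0.0927
Iter 6: z = -0.3402 + -0.3663i, |z|^2 = 0.2499
Iter 7: z = -0.3984 + -0.2008i, |z|^2 = 0.1990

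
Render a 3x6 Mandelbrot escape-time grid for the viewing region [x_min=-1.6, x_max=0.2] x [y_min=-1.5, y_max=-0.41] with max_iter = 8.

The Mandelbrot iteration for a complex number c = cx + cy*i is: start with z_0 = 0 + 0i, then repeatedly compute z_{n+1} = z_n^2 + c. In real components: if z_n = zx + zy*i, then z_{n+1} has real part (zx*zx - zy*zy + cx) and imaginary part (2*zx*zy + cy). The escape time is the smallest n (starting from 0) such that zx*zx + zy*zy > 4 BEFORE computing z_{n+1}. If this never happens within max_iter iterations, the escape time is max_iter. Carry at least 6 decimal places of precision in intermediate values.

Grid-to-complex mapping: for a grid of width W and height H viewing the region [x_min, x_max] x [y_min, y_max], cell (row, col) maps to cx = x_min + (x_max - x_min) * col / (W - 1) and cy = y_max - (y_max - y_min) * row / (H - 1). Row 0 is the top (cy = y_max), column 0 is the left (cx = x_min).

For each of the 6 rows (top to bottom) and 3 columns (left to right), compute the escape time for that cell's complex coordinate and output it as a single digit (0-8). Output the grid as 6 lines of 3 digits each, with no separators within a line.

(row=0, col=0): c = -1.6000 + -0.4100i → escape time 3
(row=0, col=1): c = -0.7000 + -0.4100i → escape time 8
(row=0, col=2): c = 0.2000 + -0.4100i → escape time 8
(row=1, col=0): c = -1.6000 + -0.6280i → escape time 3
(row=1, col=1): c = -0.7000 + -0.6280i → escape time 6
(row=1, col=2): c = 0.2000 + -0.6280i → escape time 8
(row=2, col=0): c = -1.6000 + -0.8460i → escape time 3
(row=2, col=1): c = -0.7000 + -0.8460i → escape time 4
(row=2, col=2): c = 0.2000 + -0.8460i → escape time 5
(row=3, col=0): c = -1.6000 + -1.0640i → escape time 2
(row=3, col=1): c = -0.7000 + -1.0640i → escape time 3
(row=3, col=2): c = 0.2000 + -1.0640i → escape time 3
(row=4, col=0): c = -1.6000 + -1.2820i → escape time 1
(row=4, col=1): c = -0.7000 + -1.2820i → escape time 3
(row=4, col=2): c = 0.2000 + -1.2820i → escape time 2
(row=5, col=0): c = -1.6000 + -1.5000i → escape time 1
(row=5, col=1): c = -0.7000 + -1.5000i → escape time 2
(row=5, col=2): c = 0.2000 + -1.5000i → escape time 2

Answer: 388
368
345
233
132
122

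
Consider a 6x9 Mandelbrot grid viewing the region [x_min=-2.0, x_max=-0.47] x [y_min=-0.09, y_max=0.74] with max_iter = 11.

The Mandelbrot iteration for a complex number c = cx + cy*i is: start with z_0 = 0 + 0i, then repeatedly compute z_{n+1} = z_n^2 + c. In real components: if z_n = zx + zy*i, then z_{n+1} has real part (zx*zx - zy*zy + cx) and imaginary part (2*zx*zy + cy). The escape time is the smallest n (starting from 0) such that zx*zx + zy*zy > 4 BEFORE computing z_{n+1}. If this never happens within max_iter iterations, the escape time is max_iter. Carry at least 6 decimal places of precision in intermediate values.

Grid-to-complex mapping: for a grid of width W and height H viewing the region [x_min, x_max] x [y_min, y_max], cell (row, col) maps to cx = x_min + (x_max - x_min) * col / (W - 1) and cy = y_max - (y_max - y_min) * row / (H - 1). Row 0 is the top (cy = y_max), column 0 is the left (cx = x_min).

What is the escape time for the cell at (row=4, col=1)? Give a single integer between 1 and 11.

Answer: 4

Derivation:
z_0 = 0 + 0i, c = -1.6940 + 0.3250i
Iter 1: z = -1.6940 + 0.3250i, |z|^2 = 2.9753
Iter 2: z = 1.0700 + -0.7761i, |z|^2 = 1.7473
Iter 3: z = -1.1514 + -1.3359i, |z|^2 = 3.1103
Iter 4: z = -2.1528 + 3.4013i, |z|^2 = 16.2032
Escaped at iteration 4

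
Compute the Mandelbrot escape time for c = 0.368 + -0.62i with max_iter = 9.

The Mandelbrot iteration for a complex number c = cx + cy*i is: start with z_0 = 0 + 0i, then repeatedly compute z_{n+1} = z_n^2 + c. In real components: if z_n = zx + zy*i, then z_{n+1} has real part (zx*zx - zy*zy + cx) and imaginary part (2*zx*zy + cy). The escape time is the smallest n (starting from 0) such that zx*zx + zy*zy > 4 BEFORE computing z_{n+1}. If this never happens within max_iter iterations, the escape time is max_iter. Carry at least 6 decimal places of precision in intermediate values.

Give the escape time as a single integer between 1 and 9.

Answer: 9

Derivation:
z_0 = 0 + 0i, c = 0.3680 + -0.6200i
Iter 1: z = 0.3680 + -0.6200i, |z|^2 = 0.5198
Iter 2: z = 0.1190 + -1.0763i, |z|^2 = 1.1726
Iter 3: z = -0.7763 + -0.8762i, |z|^2 = 1.3704
Iter 4: z = 0.2029 + 0.7404i, |z|^2 = 0.5894
Iter 5: z = -0.1390 + -0.3196i, |z|^2 = 0.1215
Iter 6: z = 0.2852 + -0.5311i, |z|^2 = 0.3634
Iter 7: z = 0.1672 + -0.9230i, |z|^2 = 0.8798
Iter 8: z = -0.4559 + -0.9287i, |z|^2 = 1.0704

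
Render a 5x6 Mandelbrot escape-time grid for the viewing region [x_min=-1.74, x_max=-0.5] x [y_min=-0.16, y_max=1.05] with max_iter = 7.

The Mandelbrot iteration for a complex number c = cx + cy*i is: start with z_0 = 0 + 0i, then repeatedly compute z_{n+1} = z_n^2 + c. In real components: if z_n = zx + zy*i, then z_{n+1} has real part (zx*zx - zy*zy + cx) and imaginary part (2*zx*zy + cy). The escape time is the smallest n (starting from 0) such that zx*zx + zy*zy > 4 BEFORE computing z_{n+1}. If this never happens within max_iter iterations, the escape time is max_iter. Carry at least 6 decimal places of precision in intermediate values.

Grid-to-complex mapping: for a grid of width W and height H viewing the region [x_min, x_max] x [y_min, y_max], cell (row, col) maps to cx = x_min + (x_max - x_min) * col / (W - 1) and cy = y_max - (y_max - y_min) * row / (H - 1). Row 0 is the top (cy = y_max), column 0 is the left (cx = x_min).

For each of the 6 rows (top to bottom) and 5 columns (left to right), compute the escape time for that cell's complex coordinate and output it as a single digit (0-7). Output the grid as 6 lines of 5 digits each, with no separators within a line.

Answer: 12334
23345
33457
45777
57777
47777

Derivation:
(row=0, col=0): c = -1.7400 + 1.0500i → escape time 1
(row=0, col=1): c = -1.4300 + 1.0500i → escape time 2
(row=0, col=2): c = -1.1200 + 1.0500i → escape time 3
(row=0, col=3): c = -0.8100 + 1.0500i → escape time 3
(row=0, col=4): c = -0.5000 + 1.0500i → escape time 4
(row=1, col=0): c = -1.7400 + 0.8080i → escape time 2
(row=1, col=1): c = -1.4300 + 0.8080i → escape time 3
(row=1, col=2): c = -1.1200 + 0.8080i → escape time 3
(row=1, col=3): c = -0.8100 + 0.8080i → escape time 4
(row=1, col=4): c = -0.5000 + 0.8080i → escape time 5
(row=2, col=0): c = -1.7400 + 0.5660i → escape time 3
(row=2, col=1): c = -1.4300 + 0.5660i → escape time 3
(row=2, col=2): c = -1.1200 + 0.5660i → escape time 4
(row=2, col=3): c = -0.8100 + 0.5660i → escape time 5
(row=2, col=4): c = -0.5000 + 0.5660i → escape time 7
(row=3, col=0): c = -1.7400 + 0.3240i → escape time 4
(row=3, col=1): c = -1.4300 + 0.3240i → escape time 5
(row=3, col=2): c = -1.1200 + 0.3240i → escape time 7
(row=3, col=3): c = -0.8100 + 0.3240i → escape time 7
(row=3, col=4): c = -0.5000 + 0.3240i → escape time 7
(row=4, col=0): c = -1.7400 + 0.0820i → escape time 5
(row=4, col=1): c = -1.4300 + 0.0820i → escape time 7
(row=4, col=2): c = -1.1200 + 0.0820i → escape time 7
(row=4, col=3): c = -0.8100 + 0.0820i → escape time 7
(row=4, col=4): c = -0.5000 + 0.0820i → escape time 7
(row=5, col=0): c = -1.7400 + -0.1600i → escape time 4
(row=5, col=1): c = -1.4300 + -0.1600i → escape time 7
(row=5, col=2): c = -1.1200 + -0.1600i → escape time 7
(row=5, col=3): c = -0.8100 + -0.1600i → escape time 7
(row=5, col=4): c = -0.5000 + -0.1600i → escape time 7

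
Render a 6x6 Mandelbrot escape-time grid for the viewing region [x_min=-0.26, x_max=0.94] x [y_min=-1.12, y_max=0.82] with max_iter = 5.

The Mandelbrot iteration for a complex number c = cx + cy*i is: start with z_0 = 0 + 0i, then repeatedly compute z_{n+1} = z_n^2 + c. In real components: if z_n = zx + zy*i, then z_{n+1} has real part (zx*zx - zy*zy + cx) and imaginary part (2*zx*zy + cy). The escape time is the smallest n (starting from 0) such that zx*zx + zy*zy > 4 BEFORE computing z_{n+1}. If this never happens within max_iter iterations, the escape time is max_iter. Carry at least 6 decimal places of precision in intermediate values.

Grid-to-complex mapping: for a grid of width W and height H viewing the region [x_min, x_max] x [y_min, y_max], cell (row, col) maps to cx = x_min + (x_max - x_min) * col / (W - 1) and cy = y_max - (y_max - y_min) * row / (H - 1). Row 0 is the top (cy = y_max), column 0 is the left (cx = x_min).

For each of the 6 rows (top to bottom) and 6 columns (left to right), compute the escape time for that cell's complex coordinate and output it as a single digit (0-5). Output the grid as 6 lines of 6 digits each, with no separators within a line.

(row=0, col=0): c = -0.2600 + 0.8200i → escape time 5
(row=0, col=1): c = -0.0200 + 0.8200i → escape time 5
(row=0, col=2): c = 0.2200 + 0.8200i → escape time 5
(row=0, col=3): c = 0.4600 + 0.8200i → escape time 3
(row=0, col=4): c = 0.7000 + 0.8200i → escape time 2
(row=0, col=5): c = 0.9400 + 0.8200i → escape time 2
(row=1, col=0): c = -0.2600 + 0.4320i → escape time 5
(row=1, col=1): c = -0.0200 + 0.4320i → escape time 5
(row=1, col=2): c = 0.2200 + 0.4320i → escape time 5
(row=1, col=3): c = 0.4600 + 0.4320i → escape time 5
(row=1, col=4): c = 0.7000 + 0.4320i → escape time 3
(row=1, col=5): c = 0.9400 + 0.4320i → escape time 2
(row=2, col=0): c = -0.2600 + 0.0440i → escape time 5
(row=2, col=1): c = -0.0200 + 0.0440i → escape time 5
(row=2, col=2): c = 0.2200 + 0.0440i → escape time 5
(row=2, col=3): c = 0.4600 + 0.0440i → escape time 5
(row=2, col=4): c = 0.7000 + 0.0440i → escape time 3
(row=2, col=5): c = 0.9400 + 0.0440i → escape time 3
(row=3, col=0): c = -0.2600 + -0.3440i → escape time 5
(row=3, col=1): c = -0.0200 + -0.3440i → escape time 5
(row=3, col=2): c = 0.2200 + -0.3440i → escape time 5
(row=3, col=3): c = 0.4600 + -0.3440i → escape time 5
(row=3, col=4): c = 0.7000 + -0.3440i → escape time 3
(row=3, col=5): c = 0.9400 + -0.3440i → escape time 3
(row=4, col=0): c = -0.2600 + -0.7320i → escape time 5
(row=4, col=1): c = -0.0200 + -0.7320i → escape time 5
(row=4, col=2): c = 0.2200 + -0.7320i → escape time 5
(row=4, col=3): c = 0.4600 + -0.7320i → escape time 4
(row=4, col=4): c = 0.7000 + -0.7320i → escape time 3
(row=4, col=5): c = 0.9400 + -0.7320i → escape time 2
(row=5, col=0): c = -0.2600 + -1.1200i → escape time 5
(row=5, col=1): c = -0.0200 + -1.1200i → escape time 4
(row=5, col=2): c = 0.2200 + -1.1200i → escape time 3
(row=5, col=3): c = 0.4600 + -1.1200i → escape time 2
(row=5, col=4): c = 0.7000 + -1.1200i → escape time 2
(row=5, col=5): c = 0.9400 + -1.1200i → escape time 2

Answer: 555322
555532
555533
555533
555432
543222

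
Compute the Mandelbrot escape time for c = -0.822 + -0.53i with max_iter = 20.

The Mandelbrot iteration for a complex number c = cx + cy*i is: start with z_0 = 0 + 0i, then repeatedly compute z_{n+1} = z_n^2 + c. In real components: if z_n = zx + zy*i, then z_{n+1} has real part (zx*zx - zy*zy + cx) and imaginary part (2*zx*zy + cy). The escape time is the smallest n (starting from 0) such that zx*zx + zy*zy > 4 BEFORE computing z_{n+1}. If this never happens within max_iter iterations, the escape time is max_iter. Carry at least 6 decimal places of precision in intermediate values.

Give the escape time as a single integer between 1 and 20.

z_0 = 0 + 0i, c = -0.8220 + -0.5300i
Iter 1: z = -0.8220 + -0.5300i, |z|^2 = 0.9566
Iter 2: z = -0.4272 + 0.3413i, |z|^2 = 0.2990
Iter 3: z = -0.7560 + -0.8216i, |z|^2 = 1.2466
Iter 4: z = -0.9256 + 0.7123i, |z|^2 = 1.3640
Iter 5: z = -0.4727 + -1.8485i, |z|^2 = 3.6405
Iter 6: z = -4.0157 + 1.2175i, |z|^2 = 17.6082
Escaped at iteration 6

Answer: 6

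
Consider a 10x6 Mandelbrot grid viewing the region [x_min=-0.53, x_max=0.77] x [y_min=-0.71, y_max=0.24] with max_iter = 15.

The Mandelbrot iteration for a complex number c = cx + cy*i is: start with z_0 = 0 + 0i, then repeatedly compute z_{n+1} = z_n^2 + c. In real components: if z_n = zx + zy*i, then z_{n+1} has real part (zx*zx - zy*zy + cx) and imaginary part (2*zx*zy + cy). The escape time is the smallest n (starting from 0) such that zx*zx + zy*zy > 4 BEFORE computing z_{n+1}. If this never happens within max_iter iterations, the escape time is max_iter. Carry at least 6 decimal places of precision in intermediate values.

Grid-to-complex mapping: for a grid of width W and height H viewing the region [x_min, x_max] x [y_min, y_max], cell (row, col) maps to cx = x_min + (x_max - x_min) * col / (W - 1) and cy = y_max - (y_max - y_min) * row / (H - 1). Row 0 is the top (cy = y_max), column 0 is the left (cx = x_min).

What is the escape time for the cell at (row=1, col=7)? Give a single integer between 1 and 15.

Answer: 5

Derivation:
z_0 = 0 + 0i, c = 0.4811 + 0.0500i
Iter 1: z = 0.4811 + 0.0500i, |z|^2 = 0.2340
Iter 2: z = 0.7101 + 0.0981i, |z|^2 = 0.5138
Iter 3: z = 0.9757 + 0.1893i, |z|^2 = 0.9878
Iter 4: z = 1.3972 + 0.4195i, |z|^2 = 2.1283
Iter 5: z = 2.2575 + 1.2222i, |z|^2 = 6.5899
Escaped at iteration 5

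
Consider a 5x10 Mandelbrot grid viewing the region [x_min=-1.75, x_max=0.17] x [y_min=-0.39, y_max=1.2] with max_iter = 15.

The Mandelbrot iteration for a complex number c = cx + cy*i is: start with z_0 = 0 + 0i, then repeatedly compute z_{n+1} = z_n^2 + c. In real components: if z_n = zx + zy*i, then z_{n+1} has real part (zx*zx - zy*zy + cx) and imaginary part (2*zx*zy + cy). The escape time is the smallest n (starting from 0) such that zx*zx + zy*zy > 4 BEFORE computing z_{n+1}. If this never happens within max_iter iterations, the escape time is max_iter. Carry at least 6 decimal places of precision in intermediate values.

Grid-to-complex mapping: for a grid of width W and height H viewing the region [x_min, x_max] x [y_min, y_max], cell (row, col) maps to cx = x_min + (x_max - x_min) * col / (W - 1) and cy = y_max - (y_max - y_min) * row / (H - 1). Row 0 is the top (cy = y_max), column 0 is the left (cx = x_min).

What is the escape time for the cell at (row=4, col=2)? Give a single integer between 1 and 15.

z_0 = 0 + 0i, c = -0.7900 + 0.4933i
Iter 1: z = -0.7900 + 0.4933i, |z|^2 = 0.8675
Iter 2: z = -0.4093 + -0.2861i, |z|^2 = 0.2494
Iter 3: z = -0.7044 + 0.7275i, |z|^2 = 1.0255
Iter 4: z = -0.8232 + -0.5316i, |z|^2 = 0.9602
Iter 5: z = -0.3949 + 1.3685i, |z|^2 = 2.0289
Iter 6: z = -2.5069 + -0.5876i, |z|^2 = 6.6299
Escaped at iteration 6

Answer: 6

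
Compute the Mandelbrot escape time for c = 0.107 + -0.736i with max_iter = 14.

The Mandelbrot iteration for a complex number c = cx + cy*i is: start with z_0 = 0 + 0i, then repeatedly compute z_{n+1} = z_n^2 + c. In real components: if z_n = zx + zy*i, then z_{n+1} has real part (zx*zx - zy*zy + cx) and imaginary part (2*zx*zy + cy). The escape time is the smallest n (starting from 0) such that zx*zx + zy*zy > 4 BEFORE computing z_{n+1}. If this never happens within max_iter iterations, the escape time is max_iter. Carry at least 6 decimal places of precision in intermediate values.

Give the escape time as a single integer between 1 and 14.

z_0 = 0 + 0i, c = 0.1070 + -0.7360i
Iter 1: z = 0.1070 + -0.7360i, |z|^2 = 0.5531
Iter 2: z = -0.4232 + -0.8935i, |z|^2 = 0.9775
Iter 3: z = -0.5122 + 0.0203i, |z|^2 = 0.2628
Iter 4: z = 0.3689 + -0.7568i, |z|^2 = 0.7089
Iter 5: z = -0.3297 + -1.2945i, |z|^2 = 1.7843
Iter 6: z = -1.4600 + 0.1175i, |z|^2 = 2.1453
Iter 7: z = 2.2247 + -1.0792i, |z|^2 = 6.1138
Escaped at iteration 7

Answer: 7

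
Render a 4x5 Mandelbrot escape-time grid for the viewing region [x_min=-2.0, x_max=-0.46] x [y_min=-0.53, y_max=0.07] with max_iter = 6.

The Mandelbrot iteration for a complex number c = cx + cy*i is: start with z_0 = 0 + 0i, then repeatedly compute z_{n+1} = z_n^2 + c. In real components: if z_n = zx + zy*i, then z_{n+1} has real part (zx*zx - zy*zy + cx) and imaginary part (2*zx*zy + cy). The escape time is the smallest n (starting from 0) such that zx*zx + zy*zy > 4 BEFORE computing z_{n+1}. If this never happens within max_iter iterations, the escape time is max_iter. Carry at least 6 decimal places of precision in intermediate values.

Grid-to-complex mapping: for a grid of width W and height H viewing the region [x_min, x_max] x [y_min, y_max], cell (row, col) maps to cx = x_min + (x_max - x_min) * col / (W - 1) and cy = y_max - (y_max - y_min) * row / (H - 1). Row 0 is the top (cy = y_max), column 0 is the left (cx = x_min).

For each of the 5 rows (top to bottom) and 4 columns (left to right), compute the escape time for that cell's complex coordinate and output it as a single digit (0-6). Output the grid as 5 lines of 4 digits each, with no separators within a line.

(row=0, col=0): c = -2.0000 + 0.0700i → escape time 1
(row=0, col=1): c = -1.4867 + 0.0700i → escape time 6
(row=0, col=2): c = -0.9733 + 0.0700i → escape time 6
(row=0, col=3): c = -0.4600 + 0.0700i → escape time 6
(row=1, col=0): c = -2.0000 + -0.0800i → escape time 1
(row=1, col=1): c = -1.4867 + -0.0800i → escape time 6
(row=1, col=2): c = -0.9733 + -0.0800i → escape time 6
(row=1, col=3): c = -0.4600 + -0.0800i → escape time 6
(row=2, col=0): c = -2.0000 + -0.2300i → escape time 1
(row=2, col=1): c = -1.4867 + -0.2300i → escape time 5
(row=2, col=2): c = -0.9733 + -0.2300i → escape time 6
(row=2, col=3): c = -0.4600 + -0.2300i → escape time 6
(row=3, col=0): c = -2.0000 + -0.3800i → escape time 1
(row=3, col=1): c = -1.4867 + -0.3800i → escape time 4
(row=3, col=2): c = -0.9733 + -0.3800i → escape time 6
(row=3, col=3): c = -0.4600 + -0.3800i → escape time 6
(row=4, col=0): c = -2.0000 + -0.5300i → escape time 1
(row=4, col=1): c = -1.4867 + -0.5300i → escape time 3
(row=4, col=2): c = -0.9733 + -0.5300i → escape time 5
(row=4, col=3): c = -0.4600 + -0.5300i → escape time 6

Answer: 1666
1666
1566
1466
1356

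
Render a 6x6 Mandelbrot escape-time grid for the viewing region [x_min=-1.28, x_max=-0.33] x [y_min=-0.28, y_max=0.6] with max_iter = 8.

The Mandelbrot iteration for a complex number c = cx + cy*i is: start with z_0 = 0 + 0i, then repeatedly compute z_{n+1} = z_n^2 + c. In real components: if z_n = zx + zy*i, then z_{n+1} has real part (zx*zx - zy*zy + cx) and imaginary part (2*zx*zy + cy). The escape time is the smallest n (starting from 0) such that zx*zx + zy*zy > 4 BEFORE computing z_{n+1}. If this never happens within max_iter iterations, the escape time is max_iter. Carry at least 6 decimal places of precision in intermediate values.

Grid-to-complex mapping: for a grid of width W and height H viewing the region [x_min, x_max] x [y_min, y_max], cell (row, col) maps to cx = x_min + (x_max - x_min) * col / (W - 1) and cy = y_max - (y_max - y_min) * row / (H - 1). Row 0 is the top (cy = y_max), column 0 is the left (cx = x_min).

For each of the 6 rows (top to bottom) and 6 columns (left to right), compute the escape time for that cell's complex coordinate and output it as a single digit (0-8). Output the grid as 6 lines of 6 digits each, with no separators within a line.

(row=0, col=0): c = -1.2800 + 0.6000i → escape time 3
(row=0, col=1): c = -1.0900 + 0.6000i → escape time 4
(row=0, col=2): c = -0.9000 + 0.6000i → escape time 5
(row=0, col=3): c = -0.7100 + 0.6000i → escape time 6
(row=0, col=4): c = -0.5200 + 0.6000i → escape time 8
(row=0, col=5): c = -0.3300 + 0.6000i → escape time 8
(row=1, col=0): c = -1.2800 + 0.4240i → escape time 8
(row=1, col=1): c = -1.0900 + 0.4240i → escape time 6
(row=1, col=2): c = -0.9000 + 0.4240i → escape time 6
(row=1, col=3): c = -0.7100 + 0.4240i → escape time 8
(row=1, col=4): c = -0.5200 + 0.4240i → escape time 8
(row=1, col=5): c = -0.3300 + 0.4240i → escape time 8
(row=2, col=0): c = -1.2800 + 0.2480i → escape time 8
(row=2, col=1): c = -1.0900 + 0.2480i → escape time 8
(row=2, col=2): c = -0.9000 + 0.2480i → escape time 8
(row=2, col=3): c = -0.7100 + 0.2480i → escape time 8
(row=2, col=4): c = -0.5200 + 0.2480i → escape time 8
(row=2, col=5): c = -0.3300 + 0.2480i → escape time 8
(row=3, col=0): c = -1.2800 + 0.0720i → escape time 8
(row=3, col=1): c = -1.0900 + 0.0720i → escape time 8
(row=3, col=2): c = -0.9000 + 0.0720i → escape time 8
(row=3, col=3): c = -0.7100 + 0.0720i → escape time 8
(row=3, col=4): c = -0.5200 + 0.0720i → escape time 8
(row=3, col=5): c = -0.3300 + 0.0720i → escape time 8
(row=4, col=0): c = -1.2800 + -0.1040i → escape time 8
(row=4, col=1): c = -1.0900 + -0.1040i → escape time 8
(row=4, col=2): c = -0.9000 + -0.1040i → escape time 8
(row=4, col=3): c = -0.7100 + -0.1040i → escape time 8
(row=4, col=4): c = -0.5200 + -0.1040i → escape time 8
(row=4, col=5): c = -0.3300 + -0.1040i → escape time 8
(row=5, col=0): c = -1.2800 + -0.2800i → escape time 8
(row=5, col=1): c = -1.0900 + -0.2800i → escape time 8
(row=5, col=2): c = -0.9000 + -0.2800i → escape time 8
(row=5, col=3): c = -0.7100 + -0.2800i → escape time 8
(row=5, col=4): c = -0.5200 + -0.2800i → escape time 8
(row=5, col=5): c = -0.3300 + -0.2800i → escape time 8

Answer: 345688
866888
888888
888888
888888
888888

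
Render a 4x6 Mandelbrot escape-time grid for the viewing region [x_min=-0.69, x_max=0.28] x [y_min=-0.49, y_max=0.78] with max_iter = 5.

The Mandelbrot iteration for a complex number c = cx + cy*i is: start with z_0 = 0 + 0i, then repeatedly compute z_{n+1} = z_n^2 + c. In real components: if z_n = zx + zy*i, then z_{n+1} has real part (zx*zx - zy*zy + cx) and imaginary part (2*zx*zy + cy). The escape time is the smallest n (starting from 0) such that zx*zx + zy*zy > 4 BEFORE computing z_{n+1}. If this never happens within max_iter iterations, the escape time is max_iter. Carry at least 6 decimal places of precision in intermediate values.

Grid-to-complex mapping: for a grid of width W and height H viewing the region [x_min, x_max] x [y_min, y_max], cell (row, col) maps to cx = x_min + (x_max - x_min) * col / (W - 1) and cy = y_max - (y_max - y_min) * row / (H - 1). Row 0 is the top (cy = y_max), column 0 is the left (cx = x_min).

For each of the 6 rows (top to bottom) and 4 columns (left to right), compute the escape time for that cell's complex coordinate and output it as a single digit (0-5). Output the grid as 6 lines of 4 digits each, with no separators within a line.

Answer: 4555
5555
5555
5555
5555
5555

Derivation:
(row=0, col=0): c = -0.6900 + 0.7800i → escape time 4
(row=0, col=1): c = -0.3667 + 0.7800i → escape time 5
(row=0, col=2): c = -0.0433 + 0.7800i → escape time 5
(row=0, col=3): c = 0.2800 + 0.7800i → escape time 5
(row=1, col=0): c = -0.6900 + 0.5260i → escape time 5
(row=1, col=1): c = -0.3667 + 0.5260i → escape time 5
(row=1, col=2): c = -0.0433 + 0.5260i → escape time 5
(row=1, col=3): c = 0.2800 + 0.5260i → escape time 5
(row=2, col=0): c = -0.6900 + 0.2720i → escape time 5
(row=2, col=1): c = -0.3667 + 0.2720i → escape time 5
(row=2, col=2): c = -0.0433 + 0.2720i → escape time 5
(row=2, col=3): c = 0.2800 + 0.2720i → escape time 5
(row=3, col=0): c = -0.6900 + 0.0180i → escape time 5
(row=3, col=1): c = -0.3667 + 0.0180i → escape time 5
(row=3, col=2): c = -0.0433 + 0.0180i → escape time 5
(row=3, col=3): c = 0.2800 + 0.0180i → escape time 5
(row=4, col=0): c = -0.6900 + -0.2360i → escape time 5
(row=4, col=1): c = -0.3667 + -0.2360i → escape time 5
(row=4, col=2): c = -0.0433 + -0.2360i → escape time 5
(row=4, col=3): c = 0.2800 + -0.2360i → escape time 5
(row=5, col=0): c = -0.6900 + -0.4900i → escape time 5
(row=5, col=1): c = -0.3667 + -0.4900i → escape time 5
(row=5, col=2): c = -0.0433 + -0.4900i → escape time 5
(row=5, col=3): c = 0.2800 + -0.4900i → escape time 5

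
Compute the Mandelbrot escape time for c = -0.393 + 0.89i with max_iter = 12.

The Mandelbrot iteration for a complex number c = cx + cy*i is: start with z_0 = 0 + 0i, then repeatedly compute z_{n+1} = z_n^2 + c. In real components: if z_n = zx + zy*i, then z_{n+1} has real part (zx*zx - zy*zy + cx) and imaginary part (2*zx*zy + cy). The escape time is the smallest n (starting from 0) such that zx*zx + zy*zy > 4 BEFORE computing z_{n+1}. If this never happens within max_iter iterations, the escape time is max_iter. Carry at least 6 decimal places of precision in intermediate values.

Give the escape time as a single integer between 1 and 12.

z_0 = 0 + 0i, c = -0.3930 + 0.8900i
Iter 1: z = -0.3930 + 0.8900i, |z|^2 = 0.9465
Iter 2: z = -1.0307 + 0.1905i, |z|^2 = 1.0985
Iter 3: z = 0.6330 + 0.4974i, |z|^2 = 0.6481
Iter 4: z = -0.2398 + 1.5197i, |z|^2 = 2.3669
Iter 5: z = -2.6449 + 0.1613i, |z|^2 = 7.0217
Escaped at iteration 5

Answer: 5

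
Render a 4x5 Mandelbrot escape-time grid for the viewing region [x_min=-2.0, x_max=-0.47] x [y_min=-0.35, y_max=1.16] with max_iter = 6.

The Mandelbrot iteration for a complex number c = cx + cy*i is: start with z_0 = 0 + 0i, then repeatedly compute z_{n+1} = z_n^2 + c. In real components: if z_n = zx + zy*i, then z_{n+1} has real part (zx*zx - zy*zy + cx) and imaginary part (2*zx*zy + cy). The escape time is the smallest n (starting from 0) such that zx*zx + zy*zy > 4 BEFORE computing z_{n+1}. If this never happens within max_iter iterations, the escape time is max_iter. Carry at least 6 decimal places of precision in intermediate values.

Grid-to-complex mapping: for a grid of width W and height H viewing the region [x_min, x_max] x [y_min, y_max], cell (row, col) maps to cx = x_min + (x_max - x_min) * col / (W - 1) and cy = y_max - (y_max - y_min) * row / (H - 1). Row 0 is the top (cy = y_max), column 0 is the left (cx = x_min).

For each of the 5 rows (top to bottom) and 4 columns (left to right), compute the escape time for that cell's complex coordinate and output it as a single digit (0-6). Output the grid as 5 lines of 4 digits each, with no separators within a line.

Answer: 1233
1336
1466
1666
1466

Derivation:
(row=0, col=0): c = -2.0000 + 1.1600i → escape time 1
(row=0, col=1): c = -1.4900 + 1.1600i → escape time 2
(row=0, col=2): c = -0.9800 + 1.1600i → escape time 3
(row=0, col=3): c = -0.4700 + 1.1600i → escape time 3
(row=1, col=0): c = -2.0000 + 0.7825i → escape time 1
(row=1, col=1): c = -1.4900 + 0.7825i → escape time 3
(row=1, col=2): c = -0.9800 + 0.7825i → escape time 3
(row=1, col=3): c = -0.4700 + 0.7825i → escape time 6
(row=2, col=0): c = -2.0000 + 0.4050i → escape time 1
(row=2, col=1): c = -1.4900 + 0.4050i → escape time 4
(row=2, col=2): c = -0.9800 + 0.4050i → escape time 6
(row=2, col=3): c = -0.4700 + 0.4050i → escape time 6
(row=3, col=0): c = -2.0000 + 0.0275i → escape time 1
(row=3, col=1): c = -1.4900 + 0.0275i → escape time 6
(row=3, col=2): c = -0.9800 + 0.0275i → escape time 6
(row=3, col=3): c = -0.4700 + 0.0275i → escape time 6
(row=4, col=0): c = -2.0000 + -0.3500i → escape time 1
(row=4, col=1): c = -1.4900 + -0.3500i → escape time 4
(row=4, col=2): c = -0.9800 + -0.3500i → escape time 6
(row=4, col=3): c = -0.4700 + -0.3500i → escape time 6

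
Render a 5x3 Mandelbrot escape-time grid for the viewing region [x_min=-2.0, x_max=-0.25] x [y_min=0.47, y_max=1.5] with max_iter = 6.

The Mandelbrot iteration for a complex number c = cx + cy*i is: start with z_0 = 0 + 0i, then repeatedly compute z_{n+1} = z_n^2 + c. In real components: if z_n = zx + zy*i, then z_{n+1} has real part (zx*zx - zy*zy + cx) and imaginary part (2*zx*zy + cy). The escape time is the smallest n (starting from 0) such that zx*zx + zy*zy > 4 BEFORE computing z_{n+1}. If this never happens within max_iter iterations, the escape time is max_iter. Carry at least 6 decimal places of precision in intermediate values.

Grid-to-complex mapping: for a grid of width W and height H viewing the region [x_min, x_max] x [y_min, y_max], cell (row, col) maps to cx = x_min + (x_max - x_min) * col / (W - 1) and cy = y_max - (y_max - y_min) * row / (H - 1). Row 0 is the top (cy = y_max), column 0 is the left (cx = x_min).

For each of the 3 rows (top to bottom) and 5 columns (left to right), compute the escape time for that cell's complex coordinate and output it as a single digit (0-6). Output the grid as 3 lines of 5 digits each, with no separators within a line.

Answer: 11222
12346
13566

Derivation:
(row=0, col=0): c = -2.0000 + 1.5000i → escape time 1
(row=0, col=1): c = -1.5625 + 1.5000i → escape time 1
(row=0, col=2): c = -1.1250 + 1.5000i → escape time 2
(row=0, col=3): c = -0.6875 + 1.5000i → escape time 2
(row=0, col=4): c = -0.2500 + 1.5000i → escape time 2
(row=1, col=0): c = -2.0000 + 0.9850i → escape time 1
(row=1, col=1): c = -1.5625 + 0.9850i → escape time 2
(row=1, col=2): c = -1.1250 + 0.9850i → escape time 3
(row=1, col=3): c = -0.6875 + 0.9850i → escape time 4
(row=1, col=4): c = -0.2500 + 0.9850i → escape time 6
(row=2, col=0): c = -2.0000 + 0.4700i → escape time 1
(row=2, col=1): c = -1.5625 + 0.4700i → escape time 3
(row=2, col=2): c = -1.1250 + 0.4700i → escape time 5
(row=2, col=3): c = -0.6875 + 0.4700i → escape time 6
(row=2, col=4): c = -0.2500 + 0.4700i → escape time 6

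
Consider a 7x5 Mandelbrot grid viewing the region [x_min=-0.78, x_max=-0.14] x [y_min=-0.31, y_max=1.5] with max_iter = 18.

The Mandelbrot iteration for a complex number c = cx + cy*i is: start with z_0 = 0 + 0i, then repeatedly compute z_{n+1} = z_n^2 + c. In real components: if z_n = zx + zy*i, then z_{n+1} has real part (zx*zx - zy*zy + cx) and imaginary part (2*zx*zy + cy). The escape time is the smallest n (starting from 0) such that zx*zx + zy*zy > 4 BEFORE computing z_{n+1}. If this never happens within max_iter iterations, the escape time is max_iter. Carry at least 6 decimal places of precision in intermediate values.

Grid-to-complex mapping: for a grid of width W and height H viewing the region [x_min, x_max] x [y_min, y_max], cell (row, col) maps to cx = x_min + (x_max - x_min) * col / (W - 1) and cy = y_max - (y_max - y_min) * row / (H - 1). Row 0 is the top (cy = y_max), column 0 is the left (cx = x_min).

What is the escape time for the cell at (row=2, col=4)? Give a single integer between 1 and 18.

z_0 = 0 + 0i, c = -0.3533 + 0.5950i
Iter 1: z = -0.3533 + 0.5950i, |z|^2 = 0.4789
Iter 2: z = -0.5825 + 0.1745i, |z|^2 = 0.3698
Iter 3: z = -0.0445 + 0.3917i, |z|^2 = 0.1554
Iter 4: z = -0.5048 + 0.5602i, |z|^2 = 0.5686
Iter 5: z = -0.4123 + 0.0295i, |z|^2 = 0.1709
Iter 6: z = -0.1842 + 0.5707i, |z|^2 = 0.3596
Iter 7: z = -0.6451 + 0.3848i, |z|^2 = 0.5642
Iter 8: z = -0.0853 + 0.0986i, |z|^2 = 0.0170
Iter 9: z = -0.3558 + 0.5782i, |z|^2 = 0.4609
Iter 10: z = -0.5611 + 0.1836i, |z|^2 = 0.3485
Iter 11: z = -0.0723 + 0.3890i, |z|^2 = 0.1565
Iter 12: z = -0.4994 + 0.5388i, |z|^2 = 0.5397
Iter 13: z = -0.3942 + 0.0568i, |z|^2 = 0.1586
Iter 14: z = -0.2012 + 0.5502i, |z|^2 = 0.3432
Iter 15: z = -0.6156 + 0.3736i, |z|^2 = 0.5185
Iter 16: z = -0.1140 + 0.1350i, |z|^2 = 0.0312
Iter 17: z = -0.3586 + 0.5642i, |z|^2 = 0.4469

Answer: 18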